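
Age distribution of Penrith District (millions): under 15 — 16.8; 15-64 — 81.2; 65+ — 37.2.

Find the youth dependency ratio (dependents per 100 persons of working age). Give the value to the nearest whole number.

Youth dependency ratio: 21

Youth dependency ratio = 16.8 / 81.2 × 100 = 21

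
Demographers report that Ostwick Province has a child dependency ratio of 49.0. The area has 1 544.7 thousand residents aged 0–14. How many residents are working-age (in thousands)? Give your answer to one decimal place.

Working-age: 3 152.4

Youth dependency ratio = youth / working-age × 100
49.0 = 1 544.7 / W × 100
⇒ 3 152.4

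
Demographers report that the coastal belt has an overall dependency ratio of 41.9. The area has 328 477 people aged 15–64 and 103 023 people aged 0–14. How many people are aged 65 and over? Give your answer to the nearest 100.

Aged 65 and over: 34 600

Total dependency ratio = (youth + elderly) / working-age × 100
41.9 = (103 023 + E) / 328 477 × 100
⇒ 34 600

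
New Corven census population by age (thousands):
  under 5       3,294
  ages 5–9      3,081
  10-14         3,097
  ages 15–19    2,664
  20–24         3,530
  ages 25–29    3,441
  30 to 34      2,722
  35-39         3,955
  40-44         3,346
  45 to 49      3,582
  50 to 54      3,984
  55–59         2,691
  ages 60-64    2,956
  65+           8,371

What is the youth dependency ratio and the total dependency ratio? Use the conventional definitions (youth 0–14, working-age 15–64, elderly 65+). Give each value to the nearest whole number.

0–14: 3,294 + 3,081 + 3,097 = 9,472
15–64: 2,664 + 3,530 + 3,441 + 2,722 + 3,955 + 3,346 + 3,582 + 3,984 + 2,691 + 2,956 = 32,871
65+: 8,371
Youth dependency ratio = 9,472 / 32,871 × 100 = 29
Total dependency ratio = (9,472 + 8,371) / 32,871 × 100 = 17,843 / 32,871 × 100 = 54

Youth dependency ratio: 29
Total dependency ratio: 54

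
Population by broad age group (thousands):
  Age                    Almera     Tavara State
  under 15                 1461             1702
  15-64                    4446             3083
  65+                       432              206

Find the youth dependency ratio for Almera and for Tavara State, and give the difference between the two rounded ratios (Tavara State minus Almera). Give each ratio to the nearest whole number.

Almera: 1461 / 4446 × 100 = 33
Tavara State: 1702 / 3083 × 100 = 55

Almera: 33
Tavara State: 55
Difference: +22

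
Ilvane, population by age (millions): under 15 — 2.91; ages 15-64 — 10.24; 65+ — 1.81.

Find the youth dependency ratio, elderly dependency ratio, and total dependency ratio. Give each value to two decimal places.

Youth dependency ratio: 28.42
Old-age dependency ratio: 17.68
Total dependency ratio: 46.09

Youth dependency ratio = 2.91 / 10.24 × 100 = 28.42
Old-age dependency ratio = 1.81 / 10.24 × 100 = 17.68
Total dependency ratio = (2.91 + 1.81) / 10.24 × 100 = 4.72 / 10.24 × 100 = 46.09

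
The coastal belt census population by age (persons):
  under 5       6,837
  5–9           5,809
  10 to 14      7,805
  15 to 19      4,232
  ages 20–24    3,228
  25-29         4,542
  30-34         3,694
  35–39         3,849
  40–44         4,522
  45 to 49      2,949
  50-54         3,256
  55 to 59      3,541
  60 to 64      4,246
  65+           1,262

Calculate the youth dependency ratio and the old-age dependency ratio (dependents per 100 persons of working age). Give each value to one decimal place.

Youth dependency ratio: 53.7
Old-age dependency ratio: 3.3

0–14: 6,837 + 5,809 + 7,805 = 20,451
15–64: 4,232 + 3,228 + 4,542 + 3,694 + 3,849 + 4,522 + 2,949 + 3,256 + 3,541 + 4,246 = 38,059
65+: 1,262
Youth dependency ratio = 20,451 / 38,059 × 100 = 53.7
Old-age dependency ratio = 1,262 / 38,059 × 100 = 3.3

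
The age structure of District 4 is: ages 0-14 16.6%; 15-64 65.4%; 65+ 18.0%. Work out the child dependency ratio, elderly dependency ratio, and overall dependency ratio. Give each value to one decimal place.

Youth dependency ratio = 16.6 / 65.4 × 100 = 25.4
Old-age dependency ratio = 18.0 / 65.4 × 100 = 27.5
Total dependency ratio = (16.6 + 18.0) / 65.4 × 100 = 34.6 / 65.4 × 100 = 52.9

Youth dependency ratio: 25.4
Old-age dependency ratio: 27.5
Total dependency ratio: 52.9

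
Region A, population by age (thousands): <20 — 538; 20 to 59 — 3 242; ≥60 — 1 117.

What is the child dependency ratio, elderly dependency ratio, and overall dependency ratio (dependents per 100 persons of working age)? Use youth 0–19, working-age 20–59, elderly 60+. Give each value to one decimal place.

Youth dependency ratio: 16.6
Old-age dependency ratio: 34.5
Total dependency ratio: 51.0

Youth dependency ratio = 538 / 3 242 × 100 = 16.6
Old-age dependency ratio = 1 117 / 3 242 × 100 = 34.5
Total dependency ratio = (538 + 1 117) / 3 242 × 100 = 1 655 / 3 242 × 100 = 51.0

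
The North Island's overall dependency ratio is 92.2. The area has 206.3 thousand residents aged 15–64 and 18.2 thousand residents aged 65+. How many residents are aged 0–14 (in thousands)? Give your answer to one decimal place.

Total dependency ratio = (youth + elderly) / working-age × 100
92.2 = (Y + 18.2) / 206.3 × 100
⇒ 172.0

Aged 0–14: 172.0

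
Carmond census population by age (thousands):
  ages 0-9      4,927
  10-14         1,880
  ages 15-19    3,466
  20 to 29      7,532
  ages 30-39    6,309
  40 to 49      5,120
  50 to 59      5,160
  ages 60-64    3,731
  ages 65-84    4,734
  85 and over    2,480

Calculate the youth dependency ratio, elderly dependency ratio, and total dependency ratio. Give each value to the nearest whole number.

Youth dependency ratio: 22
Old-age dependency ratio: 23
Total dependency ratio: 45

0–14: 4,927 + 1,880 = 6,807
15–64: 3,466 + 7,532 + 6,309 + 5,120 + 5,160 + 3,731 = 31,318
65+: 4,734 + 2,480 = 7,214
Youth dependency ratio = 6,807 / 31,318 × 100 = 22
Old-age dependency ratio = 7,214 / 31,318 × 100 = 23
Total dependency ratio = (6,807 + 7,214) / 31,318 × 100 = 14,021 / 31,318 × 100 = 45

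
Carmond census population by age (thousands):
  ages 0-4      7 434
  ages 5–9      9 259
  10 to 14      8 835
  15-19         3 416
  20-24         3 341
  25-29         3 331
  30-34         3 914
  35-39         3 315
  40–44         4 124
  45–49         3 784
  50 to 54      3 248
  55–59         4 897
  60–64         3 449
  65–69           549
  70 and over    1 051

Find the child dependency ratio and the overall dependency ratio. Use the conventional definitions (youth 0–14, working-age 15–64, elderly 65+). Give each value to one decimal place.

0–14: 7 434 + 9 259 + 8 835 = 25 528
15–64: 3 416 + 3 341 + 3 331 + 3 914 + 3 315 + 4 124 + 3 784 + 3 248 + 4 897 + 3 449 = 36 819
65+: 549 + 1 051 = 1 600
Youth dependency ratio = 25 528 / 36 819 × 100 = 69.3
Total dependency ratio = (25 528 + 1 600) / 36 819 × 100 = 27 128 / 36 819 × 100 = 73.7

Youth dependency ratio: 69.3
Total dependency ratio: 73.7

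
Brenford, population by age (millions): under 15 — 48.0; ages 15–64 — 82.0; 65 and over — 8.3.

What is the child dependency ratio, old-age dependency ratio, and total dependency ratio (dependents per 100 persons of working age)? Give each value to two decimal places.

Youth dependency ratio: 58.54
Old-age dependency ratio: 10.12
Total dependency ratio: 68.66

Youth dependency ratio = 48.0 / 82.0 × 100 = 58.54
Old-age dependency ratio = 8.3 / 82.0 × 100 = 10.12
Total dependency ratio = (48.0 + 8.3) / 82.0 × 100 = 56.3 / 82.0 × 100 = 68.66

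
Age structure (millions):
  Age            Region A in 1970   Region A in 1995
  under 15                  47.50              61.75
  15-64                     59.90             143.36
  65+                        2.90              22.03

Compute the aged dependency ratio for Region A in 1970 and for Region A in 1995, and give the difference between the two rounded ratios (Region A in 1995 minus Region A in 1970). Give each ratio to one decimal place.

Region A in 1970: 4.8
Region A in 1995: 15.4
Difference: +10.6

Region A in 1970: 2.90 / 59.90 × 100 = 4.8
Region A in 1995: 22.03 / 143.36 × 100 = 15.4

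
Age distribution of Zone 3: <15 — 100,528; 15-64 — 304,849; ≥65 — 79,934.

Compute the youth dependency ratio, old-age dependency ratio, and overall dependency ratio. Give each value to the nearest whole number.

Youth dependency ratio: 33
Old-age dependency ratio: 26
Total dependency ratio: 59

Youth dependency ratio = 100,528 / 304,849 × 100 = 33
Old-age dependency ratio = 79,934 / 304,849 × 100 = 26
Total dependency ratio = (100,528 + 79,934) / 304,849 × 100 = 180,462 / 304,849 × 100 = 59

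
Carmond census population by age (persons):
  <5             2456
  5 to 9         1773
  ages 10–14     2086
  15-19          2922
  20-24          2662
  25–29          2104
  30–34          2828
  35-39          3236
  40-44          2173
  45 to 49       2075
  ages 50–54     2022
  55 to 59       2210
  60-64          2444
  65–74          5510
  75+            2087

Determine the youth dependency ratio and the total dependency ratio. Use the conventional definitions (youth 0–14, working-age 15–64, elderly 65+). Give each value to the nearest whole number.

Youth dependency ratio: 26
Total dependency ratio: 56

0–14: 2456 + 1773 + 2086 = 6315
15–64: 2922 + 2662 + 2104 + 2828 + 3236 + 2173 + 2075 + 2022 + 2210 + 2444 = 24676
65+: 5510 + 2087 = 7597
Youth dependency ratio = 6315 / 24676 × 100 = 26
Total dependency ratio = (6315 + 7597) / 24676 × 100 = 13912 / 24676 × 100 = 56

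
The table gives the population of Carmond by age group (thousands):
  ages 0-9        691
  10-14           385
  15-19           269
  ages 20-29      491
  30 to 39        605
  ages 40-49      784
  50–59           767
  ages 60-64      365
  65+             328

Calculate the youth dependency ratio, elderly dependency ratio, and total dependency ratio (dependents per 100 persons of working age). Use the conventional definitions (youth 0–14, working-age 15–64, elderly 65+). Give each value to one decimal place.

Youth dependency ratio: 32.8
Old-age dependency ratio: 10.0
Total dependency ratio: 42.8

0–14: 691 + 385 = 1 076
15–64: 269 + 491 + 605 + 784 + 767 + 365 = 3 281
65+: 328
Youth dependency ratio = 1 076 / 3 281 × 100 = 32.8
Old-age dependency ratio = 328 / 3 281 × 100 = 10.0
Total dependency ratio = (1 076 + 328) / 3 281 × 100 = 1 404 / 3 281 × 100 = 42.8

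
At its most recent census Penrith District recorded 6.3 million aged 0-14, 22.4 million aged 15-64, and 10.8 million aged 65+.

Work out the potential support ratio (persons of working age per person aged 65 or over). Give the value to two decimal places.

Potential support ratio = 22.4 / 10.8 = 2.07

Potential support ratio: 2.07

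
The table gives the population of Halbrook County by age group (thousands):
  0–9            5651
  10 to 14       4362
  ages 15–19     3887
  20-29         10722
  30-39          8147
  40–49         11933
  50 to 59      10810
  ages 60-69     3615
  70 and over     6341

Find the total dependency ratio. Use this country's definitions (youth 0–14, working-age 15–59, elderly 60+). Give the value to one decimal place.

Total dependency ratio: 43.9

0–14: 5651 + 4362 = 10013
15–59: 3887 + 10722 + 8147 + 11933 + 10810 = 45499
60+: 3615 + 6341 = 9956
Total dependency ratio = (10013 + 9956) / 45499 × 100 = 19969 / 45499 × 100 = 43.9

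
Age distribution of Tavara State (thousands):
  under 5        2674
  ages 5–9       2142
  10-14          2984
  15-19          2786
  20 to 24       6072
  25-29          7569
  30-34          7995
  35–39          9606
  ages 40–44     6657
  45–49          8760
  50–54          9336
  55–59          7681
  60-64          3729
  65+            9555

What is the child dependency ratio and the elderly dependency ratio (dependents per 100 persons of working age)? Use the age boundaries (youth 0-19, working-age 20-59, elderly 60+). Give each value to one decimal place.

0–19: 2674 + 2142 + 2984 + 2786 = 10586
20–59: 6072 + 7569 + 7995 + 9606 + 6657 + 8760 + 9336 + 7681 = 63676
60+: 3729 + 9555 = 13284
Youth dependency ratio = 10586 / 63676 × 100 = 16.6
Old-age dependency ratio = 13284 / 63676 × 100 = 20.9

Youth dependency ratio: 16.6
Old-age dependency ratio: 20.9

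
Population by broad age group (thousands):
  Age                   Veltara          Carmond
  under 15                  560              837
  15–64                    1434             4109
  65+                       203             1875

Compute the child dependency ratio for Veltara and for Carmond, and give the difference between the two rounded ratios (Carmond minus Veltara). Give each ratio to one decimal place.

Veltara: 39.1
Carmond: 20.4
Difference: -18.7

Veltara: 560 / 1434 × 100 = 39.1
Carmond: 837 / 4109 × 100 = 20.4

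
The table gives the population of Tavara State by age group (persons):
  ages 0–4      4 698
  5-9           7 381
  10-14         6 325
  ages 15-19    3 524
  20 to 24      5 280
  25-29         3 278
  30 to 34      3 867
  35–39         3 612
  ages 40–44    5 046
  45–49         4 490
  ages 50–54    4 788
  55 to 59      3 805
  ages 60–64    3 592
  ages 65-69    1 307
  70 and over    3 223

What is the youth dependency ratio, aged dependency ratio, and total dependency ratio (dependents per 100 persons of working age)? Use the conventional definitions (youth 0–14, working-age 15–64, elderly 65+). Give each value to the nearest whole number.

0–14: 4 698 + 7 381 + 6 325 = 18 404
15–64: 3 524 + 5 280 + 3 278 + 3 867 + 3 612 + 5 046 + 4 490 + 4 788 + 3 805 + 3 592 = 41 282
65+: 1 307 + 3 223 = 4 530
Youth dependency ratio = 18 404 / 41 282 × 100 = 45
Old-age dependency ratio = 4 530 / 41 282 × 100 = 11
Total dependency ratio = (18 404 + 4 530) / 41 282 × 100 = 22 934 / 41 282 × 100 = 56

Youth dependency ratio: 45
Old-age dependency ratio: 11
Total dependency ratio: 56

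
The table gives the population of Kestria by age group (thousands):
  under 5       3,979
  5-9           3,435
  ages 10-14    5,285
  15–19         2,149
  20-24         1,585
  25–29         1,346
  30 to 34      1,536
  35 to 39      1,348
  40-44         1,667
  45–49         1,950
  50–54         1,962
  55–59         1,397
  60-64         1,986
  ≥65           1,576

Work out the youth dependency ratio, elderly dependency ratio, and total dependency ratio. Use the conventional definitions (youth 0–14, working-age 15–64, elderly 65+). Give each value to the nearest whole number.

0–14: 3,979 + 3,435 + 5,285 = 12,699
15–64: 2,149 + 1,585 + 1,346 + 1,536 + 1,348 + 1,667 + 1,950 + 1,962 + 1,397 + 1,986 = 16,926
65+: 1,576
Youth dependency ratio = 12,699 / 16,926 × 100 = 75
Old-age dependency ratio = 1,576 / 16,926 × 100 = 9
Total dependency ratio = (12,699 + 1,576) / 16,926 × 100 = 14,275 / 16,926 × 100 = 84

Youth dependency ratio: 75
Old-age dependency ratio: 9
Total dependency ratio: 84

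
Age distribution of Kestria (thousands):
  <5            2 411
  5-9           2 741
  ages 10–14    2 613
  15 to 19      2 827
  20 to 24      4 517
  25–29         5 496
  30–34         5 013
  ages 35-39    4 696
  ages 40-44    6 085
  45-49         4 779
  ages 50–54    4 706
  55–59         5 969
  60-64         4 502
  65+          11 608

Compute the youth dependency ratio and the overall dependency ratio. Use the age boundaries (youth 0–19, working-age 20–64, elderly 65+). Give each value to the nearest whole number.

0–19: 2 411 + 2 741 + 2 613 + 2 827 = 10 592
20–64: 4 517 + 5 496 + 5 013 + 4 696 + 6 085 + 4 779 + 4 706 + 5 969 + 4 502 = 45 763
65+: 11 608
Youth dependency ratio = 10 592 / 45 763 × 100 = 23
Total dependency ratio = (10 592 + 11 608) / 45 763 × 100 = 22 200 / 45 763 × 100 = 49

Youth dependency ratio: 23
Total dependency ratio: 49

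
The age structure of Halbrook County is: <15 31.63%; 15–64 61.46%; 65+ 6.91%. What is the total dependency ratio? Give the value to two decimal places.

Total dependency ratio = (31.63 + 6.91) / 61.46 × 100 = 38.54 / 61.46 × 100 = 62.71

Total dependency ratio: 62.71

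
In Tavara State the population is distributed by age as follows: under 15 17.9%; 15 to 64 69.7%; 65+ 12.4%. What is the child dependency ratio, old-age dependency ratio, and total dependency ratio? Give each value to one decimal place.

Youth dependency ratio = 17.9 / 69.7 × 100 = 25.7
Old-age dependency ratio = 12.4 / 69.7 × 100 = 17.8
Total dependency ratio = (17.9 + 12.4) / 69.7 × 100 = 30.3 / 69.7 × 100 = 43.5

Youth dependency ratio: 25.7
Old-age dependency ratio: 17.8
Total dependency ratio: 43.5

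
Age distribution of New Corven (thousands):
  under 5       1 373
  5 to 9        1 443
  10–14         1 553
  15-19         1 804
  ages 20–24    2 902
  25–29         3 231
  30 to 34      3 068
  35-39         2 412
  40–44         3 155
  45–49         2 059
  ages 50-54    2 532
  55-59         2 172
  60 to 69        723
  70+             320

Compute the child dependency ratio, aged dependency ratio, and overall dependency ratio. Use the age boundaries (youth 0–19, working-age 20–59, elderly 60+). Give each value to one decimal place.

Youth dependency ratio: 28.7
Old-age dependency ratio: 4.8
Total dependency ratio: 33.5

0–19: 1 373 + 1 443 + 1 553 + 1 804 = 6 173
20–59: 2 902 + 3 231 + 3 068 + 2 412 + 3 155 + 2 059 + 2 532 + 2 172 = 21 531
60+: 723 + 320 = 1 043
Youth dependency ratio = 6 173 / 21 531 × 100 = 28.7
Old-age dependency ratio = 1 043 / 21 531 × 100 = 4.8
Total dependency ratio = (6 173 + 1 043) / 21 531 × 100 = 7 216 / 21 531 × 100 = 33.5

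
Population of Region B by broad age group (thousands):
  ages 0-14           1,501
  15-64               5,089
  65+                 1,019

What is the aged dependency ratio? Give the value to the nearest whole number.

Old-age dependency ratio = 1,019 / 5,089 × 100 = 20

Old-age dependency ratio: 20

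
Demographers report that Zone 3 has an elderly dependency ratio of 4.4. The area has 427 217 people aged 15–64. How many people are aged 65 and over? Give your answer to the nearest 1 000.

Old-age dependency ratio = elderly / working-age × 100
4.4 = E / 427 217 × 100
⇒ 19 000

Aged 65 and over: 19 000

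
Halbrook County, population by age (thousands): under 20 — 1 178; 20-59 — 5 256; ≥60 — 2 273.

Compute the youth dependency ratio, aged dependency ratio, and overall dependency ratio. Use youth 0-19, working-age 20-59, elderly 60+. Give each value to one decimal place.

Youth dependency ratio = 1 178 / 5 256 × 100 = 22.4
Old-age dependency ratio = 2 273 / 5 256 × 100 = 43.2
Total dependency ratio = (1 178 + 2 273) / 5 256 × 100 = 3 451 / 5 256 × 100 = 65.7

Youth dependency ratio: 22.4
Old-age dependency ratio: 43.2
Total dependency ratio: 65.7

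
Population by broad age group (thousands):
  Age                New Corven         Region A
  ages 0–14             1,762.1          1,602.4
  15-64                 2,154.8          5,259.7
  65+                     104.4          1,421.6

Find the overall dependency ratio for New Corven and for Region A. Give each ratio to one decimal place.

New Corven: (1,762.1 + 104.4) / 2,154.8 × 100 = 1,866.5 / 2,154.8 × 100 = 86.6
Region A: (1,602.4 + 1,421.6) / 5,259.7 × 100 = 3,024.0 / 5,259.7 × 100 = 57.5

New Corven: 86.6
Region A: 57.5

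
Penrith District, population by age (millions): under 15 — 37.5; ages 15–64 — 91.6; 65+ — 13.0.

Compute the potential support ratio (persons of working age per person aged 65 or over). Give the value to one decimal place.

Potential support ratio: 7.0

Potential support ratio = 91.6 / 13.0 = 7.0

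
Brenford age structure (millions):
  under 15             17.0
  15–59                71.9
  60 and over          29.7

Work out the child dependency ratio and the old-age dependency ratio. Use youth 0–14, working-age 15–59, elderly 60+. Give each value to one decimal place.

Youth dependency ratio = 17.0 / 71.9 × 100 = 23.6
Old-age dependency ratio = 29.7 / 71.9 × 100 = 41.3

Youth dependency ratio: 23.6
Old-age dependency ratio: 41.3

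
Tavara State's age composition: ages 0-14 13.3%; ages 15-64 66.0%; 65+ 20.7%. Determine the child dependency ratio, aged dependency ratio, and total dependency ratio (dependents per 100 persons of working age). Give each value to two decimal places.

Youth dependency ratio = 13.3 / 66.0 × 100 = 20.15
Old-age dependency ratio = 20.7 / 66.0 × 100 = 31.36
Total dependency ratio = (13.3 + 20.7) / 66.0 × 100 = 34.0 / 66.0 × 100 = 51.52

Youth dependency ratio: 20.15
Old-age dependency ratio: 31.36
Total dependency ratio: 51.52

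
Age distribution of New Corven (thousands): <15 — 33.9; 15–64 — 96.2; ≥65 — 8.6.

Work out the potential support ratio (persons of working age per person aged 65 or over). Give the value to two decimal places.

Potential support ratio = 96.2 / 8.6 = 11.19

Potential support ratio: 11.19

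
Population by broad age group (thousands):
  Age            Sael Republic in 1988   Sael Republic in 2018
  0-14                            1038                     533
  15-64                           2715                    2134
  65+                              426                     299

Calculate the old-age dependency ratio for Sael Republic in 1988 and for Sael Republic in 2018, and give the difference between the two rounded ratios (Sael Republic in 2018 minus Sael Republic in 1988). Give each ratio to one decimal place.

Sael Republic in 1988: 426 / 2715 × 100 = 15.7
Sael Republic in 2018: 299 / 2134 × 100 = 14.0

Sael Republic in 1988: 15.7
Sael Republic in 2018: 14.0
Difference: -1.7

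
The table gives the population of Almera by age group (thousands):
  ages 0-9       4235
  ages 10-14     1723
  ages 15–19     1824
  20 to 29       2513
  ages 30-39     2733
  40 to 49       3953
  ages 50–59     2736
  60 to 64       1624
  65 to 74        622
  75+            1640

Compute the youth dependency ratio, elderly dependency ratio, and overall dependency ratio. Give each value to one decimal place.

Youth dependency ratio: 38.7
Old-age dependency ratio: 14.7
Total dependency ratio: 53.4

0–14: 4235 + 1723 = 5958
15–64: 1824 + 2513 + 2733 + 3953 + 2736 + 1624 = 15383
65+: 622 + 1640 = 2262
Youth dependency ratio = 5958 / 15383 × 100 = 38.7
Old-age dependency ratio = 2262 / 15383 × 100 = 14.7
Total dependency ratio = (5958 + 2262) / 15383 × 100 = 8220 / 15383 × 100 = 53.4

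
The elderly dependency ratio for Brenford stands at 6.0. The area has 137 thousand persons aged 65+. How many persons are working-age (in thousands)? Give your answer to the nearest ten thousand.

Old-age dependency ratio = elderly / working-age × 100
6.0 = 137 / W × 100
⇒ 2280

Working-age: 2280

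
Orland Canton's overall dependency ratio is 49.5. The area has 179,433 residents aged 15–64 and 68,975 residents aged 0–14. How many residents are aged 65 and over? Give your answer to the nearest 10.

Total dependency ratio = (youth + elderly) / working-age × 100
49.5 = (68,975 + E) / 179,433 × 100
⇒ 19,840

Aged 65 and over: 19,840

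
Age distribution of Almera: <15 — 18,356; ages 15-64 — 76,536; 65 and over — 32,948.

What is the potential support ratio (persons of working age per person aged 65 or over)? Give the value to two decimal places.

Potential support ratio: 2.32

Potential support ratio = 76,536 / 32,948 = 2.32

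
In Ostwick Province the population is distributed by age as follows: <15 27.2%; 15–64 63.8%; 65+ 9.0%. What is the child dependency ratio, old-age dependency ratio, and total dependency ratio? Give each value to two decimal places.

Youth dependency ratio = 27.2 / 63.8 × 100 = 42.63
Old-age dependency ratio = 9.0 / 63.8 × 100 = 14.11
Total dependency ratio = (27.2 + 9.0) / 63.8 × 100 = 36.2 / 63.8 × 100 = 56.74

Youth dependency ratio: 42.63
Old-age dependency ratio: 14.11
Total dependency ratio: 56.74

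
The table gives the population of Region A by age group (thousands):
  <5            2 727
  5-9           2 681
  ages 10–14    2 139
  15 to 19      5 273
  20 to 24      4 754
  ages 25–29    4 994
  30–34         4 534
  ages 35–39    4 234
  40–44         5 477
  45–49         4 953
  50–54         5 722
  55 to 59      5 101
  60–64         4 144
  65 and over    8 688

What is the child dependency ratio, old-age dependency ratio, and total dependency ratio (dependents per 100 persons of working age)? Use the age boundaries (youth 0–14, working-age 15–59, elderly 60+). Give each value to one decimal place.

Youth dependency ratio: 16.8
Old-age dependency ratio: 28.5
Total dependency ratio: 45.2

0–14: 2 727 + 2 681 + 2 139 = 7 547
15–59: 5 273 + 4 754 + 4 994 + 4 534 + 4 234 + 5 477 + 4 953 + 5 722 + 5 101 = 45 042
60+: 4 144 + 8 688 = 12 832
Youth dependency ratio = 7 547 / 45 042 × 100 = 16.8
Old-age dependency ratio = 12 832 / 45 042 × 100 = 28.5
Total dependency ratio = (7 547 + 12 832) / 45 042 × 100 = 20 379 / 45 042 × 100 = 45.2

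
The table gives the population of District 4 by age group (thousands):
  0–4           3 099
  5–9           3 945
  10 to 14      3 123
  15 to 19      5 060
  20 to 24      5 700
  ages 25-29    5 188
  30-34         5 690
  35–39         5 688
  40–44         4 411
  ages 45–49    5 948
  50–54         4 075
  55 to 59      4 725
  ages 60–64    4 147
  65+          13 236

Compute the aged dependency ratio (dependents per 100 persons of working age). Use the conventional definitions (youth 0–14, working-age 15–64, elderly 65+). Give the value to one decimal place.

0–14: 3 099 + 3 945 + 3 123 = 10 167
15–64: 5 060 + 5 700 + 5 188 + 5 690 + 5 688 + 4 411 + 5 948 + 4 075 + 4 725 + 4 147 = 50 632
65+: 13 236
Old-age dependency ratio = 13 236 / 50 632 × 100 = 26.1

Old-age dependency ratio: 26.1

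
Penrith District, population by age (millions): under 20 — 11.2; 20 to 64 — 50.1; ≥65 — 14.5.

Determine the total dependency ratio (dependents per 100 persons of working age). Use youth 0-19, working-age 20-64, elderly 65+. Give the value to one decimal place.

Total dependency ratio: 51.3

Total dependency ratio = (11.2 + 14.5) / 50.1 × 100 = 25.7 / 50.1 × 100 = 51.3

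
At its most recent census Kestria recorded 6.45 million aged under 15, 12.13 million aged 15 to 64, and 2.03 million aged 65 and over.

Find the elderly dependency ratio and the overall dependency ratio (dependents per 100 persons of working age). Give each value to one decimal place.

Old-age dependency ratio: 16.7
Total dependency ratio: 69.9

Old-age dependency ratio = 2.03 / 12.13 × 100 = 16.7
Total dependency ratio = (6.45 + 2.03) / 12.13 × 100 = 8.48 / 12.13 × 100 = 69.9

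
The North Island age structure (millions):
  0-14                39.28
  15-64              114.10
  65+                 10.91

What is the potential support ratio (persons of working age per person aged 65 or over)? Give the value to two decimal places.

Potential support ratio: 10.46

Potential support ratio = 114.10 / 10.91 = 10.46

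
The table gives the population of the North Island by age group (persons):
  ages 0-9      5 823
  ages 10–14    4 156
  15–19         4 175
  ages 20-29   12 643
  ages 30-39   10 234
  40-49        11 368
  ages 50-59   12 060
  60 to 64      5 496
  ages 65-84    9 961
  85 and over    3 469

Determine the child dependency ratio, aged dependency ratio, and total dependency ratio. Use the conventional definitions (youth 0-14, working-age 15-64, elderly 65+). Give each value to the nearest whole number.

0–14: 5 823 + 4 156 = 9 979
15–64: 4 175 + 12 643 + 10 234 + 11 368 + 12 060 + 5 496 = 55 976
65+: 9 961 + 3 469 = 13 430
Youth dependency ratio = 9 979 / 55 976 × 100 = 18
Old-age dependency ratio = 13 430 / 55 976 × 100 = 24
Total dependency ratio = (9 979 + 13 430) / 55 976 × 100 = 23 409 / 55 976 × 100 = 42

Youth dependency ratio: 18
Old-age dependency ratio: 24
Total dependency ratio: 42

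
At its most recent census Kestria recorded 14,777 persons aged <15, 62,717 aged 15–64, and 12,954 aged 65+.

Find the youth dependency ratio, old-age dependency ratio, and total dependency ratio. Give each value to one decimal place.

Youth dependency ratio = 14,777 / 62,717 × 100 = 23.6
Old-age dependency ratio = 12,954 / 62,717 × 100 = 20.7
Total dependency ratio = (14,777 + 12,954) / 62,717 × 100 = 27,731 / 62,717 × 100 = 44.2

Youth dependency ratio: 23.6
Old-age dependency ratio: 20.7
Total dependency ratio: 44.2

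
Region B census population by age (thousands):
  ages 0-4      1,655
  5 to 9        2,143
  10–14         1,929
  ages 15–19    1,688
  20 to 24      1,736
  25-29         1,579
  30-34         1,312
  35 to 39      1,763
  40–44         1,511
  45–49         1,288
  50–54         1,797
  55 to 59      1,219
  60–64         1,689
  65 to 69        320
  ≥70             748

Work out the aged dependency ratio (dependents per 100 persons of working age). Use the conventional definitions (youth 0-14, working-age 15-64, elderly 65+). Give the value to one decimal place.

Old-age dependency ratio: 6.9

0–14: 1,655 + 2,143 + 1,929 = 5,727
15–64: 1,688 + 1,736 + 1,579 + 1,312 + 1,763 + 1,511 + 1,288 + 1,797 + 1,219 + 1,689 = 15,582
65+: 320 + 748 = 1,068
Old-age dependency ratio = 1,068 / 15,582 × 100 = 6.9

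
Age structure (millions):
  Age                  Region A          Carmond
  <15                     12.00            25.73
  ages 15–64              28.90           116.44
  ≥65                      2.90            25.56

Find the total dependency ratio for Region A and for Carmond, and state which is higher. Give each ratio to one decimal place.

Region A: (12.00 + 2.90) / 28.90 × 100 = 14.90 / 28.90 × 100 = 51.6
Carmond: (25.73 + 25.56) / 116.44 × 100 = 51.29 / 116.44 × 100 = 44.0

Region A: 51.6
Carmond: 44.0
Higher: Region A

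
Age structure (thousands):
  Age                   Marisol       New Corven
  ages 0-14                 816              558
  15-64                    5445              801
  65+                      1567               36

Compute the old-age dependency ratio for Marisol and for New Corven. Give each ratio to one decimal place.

Marisol: 28.8
New Corven: 4.5

Marisol: 1567 / 5445 × 100 = 28.8
New Corven: 36 / 801 × 100 = 4.5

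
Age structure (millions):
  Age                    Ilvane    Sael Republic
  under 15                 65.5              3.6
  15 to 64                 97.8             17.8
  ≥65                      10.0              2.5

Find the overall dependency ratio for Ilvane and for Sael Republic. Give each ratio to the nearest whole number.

Ilvane: (65.5 + 10.0) / 97.8 × 100 = 75.5 / 97.8 × 100 = 77
Sael Republic: (3.6 + 2.5) / 17.8 × 100 = 6.1 / 17.8 × 100 = 34

Ilvane: 77
Sael Republic: 34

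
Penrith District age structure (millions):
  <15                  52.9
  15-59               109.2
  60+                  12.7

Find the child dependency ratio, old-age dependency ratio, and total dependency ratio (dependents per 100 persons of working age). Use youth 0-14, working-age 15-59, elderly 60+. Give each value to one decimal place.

Youth dependency ratio = 52.9 / 109.2 × 100 = 48.4
Old-age dependency ratio = 12.7 / 109.2 × 100 = 11.6
Total dependency ratio = (52.9 + 12.7) / 109.2 × 100 = 65.6 / 109.2 × 100 = 60.1

Youth dependency ratio: 48.4
Old-age dependency ratio: 11.6
Total dependency ratio: 60.1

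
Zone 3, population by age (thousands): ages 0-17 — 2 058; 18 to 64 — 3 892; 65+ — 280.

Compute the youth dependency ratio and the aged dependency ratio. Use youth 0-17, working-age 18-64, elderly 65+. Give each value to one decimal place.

Youth dependency ratio: 52.9
Old-age dependency ratio: 7.2

Youth dependency ratio = 2 058 / 3 892 × 100 = 52.9
Old-age dependency ratio = 280 / 3 892 × 100 = 7.2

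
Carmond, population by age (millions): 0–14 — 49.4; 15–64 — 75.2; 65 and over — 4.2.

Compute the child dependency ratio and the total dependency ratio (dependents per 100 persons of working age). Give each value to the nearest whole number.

Youth dependency ratio = 49.4 / 75.2 × 100 = 66
Total dependency ratio = (49.4 + 4.2) / 75.2 × 100 = 53.6 / 75.2 × 100 = 71

Youth dependency ratio: 66
Total dependency ratio: 71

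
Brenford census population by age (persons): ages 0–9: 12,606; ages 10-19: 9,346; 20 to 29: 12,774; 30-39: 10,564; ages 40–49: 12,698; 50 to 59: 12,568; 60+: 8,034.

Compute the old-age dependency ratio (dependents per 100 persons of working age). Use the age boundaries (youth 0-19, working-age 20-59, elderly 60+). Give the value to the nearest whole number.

Old-age dependency ratio: 17

0–19: 12,606 + 9,346 = 21,952
20–59: 12,774 + 10,564 + 12,698 + 12,568 = 48,604
60+: 8,034
Old-age dependency ratio = 8,034 / 48,604 × 100 = 17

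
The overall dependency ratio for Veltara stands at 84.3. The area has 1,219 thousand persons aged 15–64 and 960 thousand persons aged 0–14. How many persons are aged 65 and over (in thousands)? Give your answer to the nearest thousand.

Total dependency ratio = (youth + elderly) / working-age × 100
84.3 = (960 + E) / 1,219 × 100
⇒ 68

Aged 65 and over: 68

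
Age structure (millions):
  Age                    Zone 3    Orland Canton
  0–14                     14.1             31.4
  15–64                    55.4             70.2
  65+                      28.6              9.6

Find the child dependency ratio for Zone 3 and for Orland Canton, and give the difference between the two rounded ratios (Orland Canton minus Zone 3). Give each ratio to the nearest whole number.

Zone 3: 25
Orland Canton: 45
Difference: +20

Zone 3: 14.1 / 55.4 × 100 = 25
Orland Canton: 31.4 / 70.2 × 100 = 45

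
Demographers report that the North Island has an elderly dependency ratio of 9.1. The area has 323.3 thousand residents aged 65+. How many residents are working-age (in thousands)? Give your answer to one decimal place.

Working-age: 3,552.7

Old-age dependency ratio = elderly / working-age × 100
9.1 = 323.3 / W × 100
⇒ 3,552.7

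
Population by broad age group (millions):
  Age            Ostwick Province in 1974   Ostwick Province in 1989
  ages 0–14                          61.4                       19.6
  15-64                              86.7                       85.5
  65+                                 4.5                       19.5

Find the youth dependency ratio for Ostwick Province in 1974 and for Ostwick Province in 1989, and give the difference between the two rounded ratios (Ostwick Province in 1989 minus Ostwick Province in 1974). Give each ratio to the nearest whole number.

Ostwick Province in 1974: 61.4 / 86.7 × 100 = 71
Ostwick Province in 1989: 19.6 / 85.5 × 100 = 23

Ostwick Province in 1974: 71
Ostwick Province in 1989: 23
Difference: -48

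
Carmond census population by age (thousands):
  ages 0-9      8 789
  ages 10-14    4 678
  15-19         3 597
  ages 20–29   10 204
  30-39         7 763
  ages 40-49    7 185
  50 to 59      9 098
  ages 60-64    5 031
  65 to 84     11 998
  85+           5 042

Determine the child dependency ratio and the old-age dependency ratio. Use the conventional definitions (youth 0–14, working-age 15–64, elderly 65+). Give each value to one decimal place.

0–14: 8 789 + 4 678 = 13 467
15–64: 3 597 + 10 204 + 7 763 + 7 185 + 9 098 + 5 031 = 42 878
65+: 11 998 + 5 042 = 17 040
Youth dependency ratio = 13 467 / 42 878 × 100 = 31.4
Old-age dependency ratio = 17 040 / 42 878 × 100 = 39.7

Youth dependency ratio: 31.4
Old-age dependency ratio: 39.7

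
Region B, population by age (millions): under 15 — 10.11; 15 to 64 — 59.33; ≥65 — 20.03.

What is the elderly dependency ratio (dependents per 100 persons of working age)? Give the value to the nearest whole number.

Old-age dependency ratio: 34

Old-age dependency ratio = 20.03 / 59.33 × 100 = 34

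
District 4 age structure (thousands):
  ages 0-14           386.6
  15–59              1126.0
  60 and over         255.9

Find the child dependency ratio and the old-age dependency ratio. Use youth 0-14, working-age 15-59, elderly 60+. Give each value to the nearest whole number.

Youth dependency ratio = 386.6 / 1126.0 × 100 = 34
Old-age dependency ratio = 255.9 / 1126.0 × 100 = 23

Youth dependency ratio: 34
Old-age dependency ratio: 23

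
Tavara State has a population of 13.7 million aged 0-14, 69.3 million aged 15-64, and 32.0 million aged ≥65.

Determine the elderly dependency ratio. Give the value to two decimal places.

Old-age dependency ratio: 46.18

Old-age dependency ratio = 32.0 / 69.3 × 100 = 46.18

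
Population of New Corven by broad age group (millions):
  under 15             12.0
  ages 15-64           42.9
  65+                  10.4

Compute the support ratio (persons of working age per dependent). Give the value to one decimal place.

Support ratio = 42.9 / (12.0 + 10.4) = 42.9 / 22.4 = 1.9

Support ratio: 1.9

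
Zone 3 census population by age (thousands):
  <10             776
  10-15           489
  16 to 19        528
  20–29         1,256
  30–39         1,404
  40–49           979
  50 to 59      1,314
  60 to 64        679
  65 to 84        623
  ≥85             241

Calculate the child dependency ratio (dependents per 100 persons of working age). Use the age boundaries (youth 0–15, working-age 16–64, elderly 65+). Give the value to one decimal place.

0–15: 776 + 489 = 1,265
16–64: 528 + 1,256 + 1,404 + 979 + 1,314 + 679 = 6,160
65+: 623 + 241 = 864
Youth dependency ratio = 1,265 / 6,160 × 100 = 20.5

Youth dependency ratio: 20.5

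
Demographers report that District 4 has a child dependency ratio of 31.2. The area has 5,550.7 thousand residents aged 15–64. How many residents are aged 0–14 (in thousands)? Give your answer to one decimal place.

Aged 0–14: 1,731.8

Youth dependency ratio = youth / working-age × 100
31.2 = Y / 5,550.7 × 100
⇒ 1,731.8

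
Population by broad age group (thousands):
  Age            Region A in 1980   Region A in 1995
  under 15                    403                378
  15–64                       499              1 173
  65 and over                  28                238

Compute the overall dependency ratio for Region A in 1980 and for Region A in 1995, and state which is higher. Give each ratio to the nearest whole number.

Region A in 1980: (403 + 28) / 499 × 100 = 431 / 499 × 100 = 86
Region A in 1995: (378 + 238) / 1 173 × 100 = 616 / 1 173 × 100 = 53

Region A in 1980: 86
Region A in 1995: 53
Higher: Region A in 1980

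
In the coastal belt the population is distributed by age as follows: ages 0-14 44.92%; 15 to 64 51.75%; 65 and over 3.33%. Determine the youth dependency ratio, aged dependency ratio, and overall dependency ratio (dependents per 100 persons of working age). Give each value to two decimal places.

Youth dependency ratio: 86.80
Old-age dependency ratio: 6.43
Total dependency ratio: 93.24

Youth dependency ratio = 44.92 / 51.75 × 100 = 86.80
Old-age dependency ratio = 3.33 / 51.75 × 100 = 6.43
Total dependency ratio = (44.92 + 3.33) / 51.75 × 100 = 48.25 / 51.75 × 100 = 93.24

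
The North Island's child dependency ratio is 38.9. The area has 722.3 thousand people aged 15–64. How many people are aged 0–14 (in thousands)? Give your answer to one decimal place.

Aged 0–14: 281.0

Youth dependency ratio = youth / working-age × 100
38.9 = Y / 722.3 × 100
⇒ 281.0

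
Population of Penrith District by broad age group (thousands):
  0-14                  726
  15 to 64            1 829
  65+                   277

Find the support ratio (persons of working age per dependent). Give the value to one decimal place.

Support ratio = 1 829 / (726 + 277) = 1 829 / 1 003 = 1.8

Support ratio: 1.8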